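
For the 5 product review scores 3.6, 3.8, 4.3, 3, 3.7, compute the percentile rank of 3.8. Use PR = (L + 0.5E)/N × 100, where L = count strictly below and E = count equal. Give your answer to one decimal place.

70.0

N = 5.
Strictly below 3.8: 3. Equal to 3.8: 1.
PR = (3 + 0.5·1)/5 × 100 = 70.0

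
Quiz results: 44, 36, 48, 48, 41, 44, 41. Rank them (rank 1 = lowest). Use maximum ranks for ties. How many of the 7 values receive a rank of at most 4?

Sorted (ascending): 36, 41, 41, 44, 44, 48, 48
The 2 values of 41 occupy positions 2–3 → each gets rank 3.
The 2 values of 44 occupy positions 4–5 → each gets rank 5.
The 2 values of 48 occupy positions 6–7 → each gets rank 7.
Ranks ≤ 4: {1, 3, 3} → 3 values.

3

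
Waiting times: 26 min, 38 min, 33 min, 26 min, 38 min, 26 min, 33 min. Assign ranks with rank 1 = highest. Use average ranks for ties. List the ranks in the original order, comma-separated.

Sorted (descending): 38, 38, 33, 33, 26, 26, 26
The 2 values of 38 occupy positions 1–2 → average rank (1+2)/2 = 1.5.
The 2 values of 33 occupy positions 3–4 → average rank (3+4)/2 = 3.5.
The 3 values of 26 occupy positions 5–7 → average rank 6.

6, 1.5, 3.5, 6, 1.5, 6, 3.5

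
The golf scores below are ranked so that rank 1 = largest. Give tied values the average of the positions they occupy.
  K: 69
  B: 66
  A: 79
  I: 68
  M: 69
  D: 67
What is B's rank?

6

Sorted (descending): 79, 69, 69, 68, 67, 66
The 2 values of 69 occupy positions 2–3 → average rank (2+3)/2 = 2.5.
B has value 66 → rank 6.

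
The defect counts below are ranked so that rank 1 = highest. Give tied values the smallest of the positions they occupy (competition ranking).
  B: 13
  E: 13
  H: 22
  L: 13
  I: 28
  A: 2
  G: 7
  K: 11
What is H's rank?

Sorted (descending): 28, 22, 13, 13, 13, 11, 7, 2
The 3 values of 13 occupy positions 3–5 → each gets rank 3.
H has value 22 → rank 2.

2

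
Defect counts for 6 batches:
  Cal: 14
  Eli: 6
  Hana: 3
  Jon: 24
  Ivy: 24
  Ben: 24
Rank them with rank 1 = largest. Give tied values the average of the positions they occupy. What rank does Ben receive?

Sorted (descending): 24, 24, 24, 14, 6, 3
The 3 values of 24 occupy positions 1–3 → average rank 2.
Ben has value 24 → rank 2.

2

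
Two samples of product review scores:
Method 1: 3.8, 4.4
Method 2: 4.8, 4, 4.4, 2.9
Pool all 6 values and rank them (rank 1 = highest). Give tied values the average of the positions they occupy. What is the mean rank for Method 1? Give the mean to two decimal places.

Sorted (descending): 4.8, 4.4, 4.4, 4, 3.8, 2.9
The 2 values of 4.4 occupy positions 2–3 → average rank (2+3)/2 = 2.5.
Method 1 values → pooled ranks: 3.8→5, 4.4→2.5
Mean rank = (5 + 2.5) / 2 = 3.75

3.75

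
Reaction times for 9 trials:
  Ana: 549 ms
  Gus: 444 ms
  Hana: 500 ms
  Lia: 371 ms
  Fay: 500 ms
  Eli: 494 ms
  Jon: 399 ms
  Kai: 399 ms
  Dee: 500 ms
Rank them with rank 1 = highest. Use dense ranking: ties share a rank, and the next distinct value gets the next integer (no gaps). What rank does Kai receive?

Sorted (descending): 549, 500, 500, 500, 494, 444, 399, 399, 371
The 3 values of 500 share dense rank 2.
The 2 values of 399 share dense rank 5.
Remaining distinct values take the next consecutive integers.
Kai has value 399 ms → rank 5.

5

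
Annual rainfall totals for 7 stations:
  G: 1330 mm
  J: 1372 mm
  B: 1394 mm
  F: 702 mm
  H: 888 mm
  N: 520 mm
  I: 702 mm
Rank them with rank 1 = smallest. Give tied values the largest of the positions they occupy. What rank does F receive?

3

Sorted (ascending): 520, 702, 702, 888, 1330, 1372, 1394
The 2 values of 702 occupy positions 2–3 → each gets rank 3.
F has value 702 mm → rank 3.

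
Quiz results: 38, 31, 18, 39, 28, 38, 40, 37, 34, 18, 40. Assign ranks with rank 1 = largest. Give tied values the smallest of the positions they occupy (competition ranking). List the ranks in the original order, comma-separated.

Sorted (descending): 40, 40, 39, 38, 38, 37, 34, 31, 28, 18, 18
The 2 values of 40 occupy positions 1–2 → each gets rank 1.
The 2 values of 38 occupy positions 4–5 → each gets rank 4.
The 2 values of 18 occupy positions 10–11 → each gets rank 10.

4, 8, 10, 3, 9, 4, 1, 6, 7, 10, 1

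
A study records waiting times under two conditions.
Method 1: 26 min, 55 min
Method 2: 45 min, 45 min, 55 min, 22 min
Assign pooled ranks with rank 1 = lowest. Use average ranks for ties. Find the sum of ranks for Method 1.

Sorted (ascending): 22, 26, 45, 45, 55, 55
The 2 values of 45 occupy positions 3–4 → average rank (3+4)/2 = 3.5.
The 2 values of 55 occupy positions 5–6 → average rank (5+6)/2 = 5.5.
Method 1 values → pooled ranks: 26→2, 55→5.5
Rank sum = 2 + 5.5 = 7.5

7.5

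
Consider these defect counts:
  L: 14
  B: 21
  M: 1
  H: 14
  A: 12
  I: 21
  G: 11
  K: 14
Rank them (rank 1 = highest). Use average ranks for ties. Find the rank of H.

4

Sorted (descending): 21, 21, 14, 14, 14, 12, 11, 1
The 2 values of 21 occupy positions 1–2 → average rank (1+2)/2 = 1.5.
The 3 values of 14 occupy positions 3–5 → average rank 4.
H has value 14 → rank 4.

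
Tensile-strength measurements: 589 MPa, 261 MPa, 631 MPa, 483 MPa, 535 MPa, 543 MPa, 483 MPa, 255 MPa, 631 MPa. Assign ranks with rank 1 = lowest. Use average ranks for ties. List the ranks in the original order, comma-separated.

Sorted (ascending): 255, 261, 483, 483, 535, 543, 589, 631, 631
The 2 values of 483 occupy positions 3–4 → average rank (3+4)/2 = 3.5.
The 2 values of 631 occupy positions 8–9 → average rank (8+9)/2 = 8.5.

7, 2, 8.5, 3.5, 5, 6, 3.5, 1, 8.5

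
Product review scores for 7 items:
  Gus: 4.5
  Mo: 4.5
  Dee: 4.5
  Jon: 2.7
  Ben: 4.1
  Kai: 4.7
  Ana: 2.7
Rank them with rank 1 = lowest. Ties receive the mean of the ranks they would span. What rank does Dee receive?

Sorted (ascending): 2.7, 2.7, 4.1, 4.5, 4.5, 4.5, 4.7
The 2 values of 2.7 occupy positions 1–2 → average rank (1+2)/2 = 1.5.
The 3 values of 4.5 occupy positions 4–6 → average rank 5.
Dee has value 4.5 → rank 5.

5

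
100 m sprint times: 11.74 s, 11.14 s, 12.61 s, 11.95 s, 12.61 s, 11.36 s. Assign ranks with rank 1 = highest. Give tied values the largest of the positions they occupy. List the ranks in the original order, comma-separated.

4, 6, 2, 3, 2, 5

Sorted (descending): 12.61, 12.61, 11.95, 11.74, 11.36, 11.14
The 2 values of 12.61 occupy positions 1–2 → each gets rank 2.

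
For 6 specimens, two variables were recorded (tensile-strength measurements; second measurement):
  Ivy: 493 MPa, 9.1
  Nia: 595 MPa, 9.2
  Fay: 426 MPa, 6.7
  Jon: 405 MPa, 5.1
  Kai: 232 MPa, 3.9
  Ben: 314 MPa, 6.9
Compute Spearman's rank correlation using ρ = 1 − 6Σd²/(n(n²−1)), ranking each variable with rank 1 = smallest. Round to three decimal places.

Ranks of variable 1: 5, 6, 4, 3, 1, 2
Ranks of variable 2: 5, 6, 3, 2, 1, 4
d = r₁ − r₂: 0, 0, 1, 1, 0, -2
d²: 0, 0, 1, 1, 0, 4; Σd² = 6
ρ = 1 − 6·6/(6·35) = 1 − 36/210 = 0.829

0.829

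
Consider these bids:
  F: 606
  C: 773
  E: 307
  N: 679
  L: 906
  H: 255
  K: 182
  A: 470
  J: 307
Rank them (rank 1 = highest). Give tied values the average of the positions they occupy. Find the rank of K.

9

Sorted (descending): 906, 773, 679, 606, 470, 307, 307, 255, 182
The 2 values of 307 occupy positions 6–7 → average rank (6+7)/2 = 6.5.
K has value 182 → rank 9.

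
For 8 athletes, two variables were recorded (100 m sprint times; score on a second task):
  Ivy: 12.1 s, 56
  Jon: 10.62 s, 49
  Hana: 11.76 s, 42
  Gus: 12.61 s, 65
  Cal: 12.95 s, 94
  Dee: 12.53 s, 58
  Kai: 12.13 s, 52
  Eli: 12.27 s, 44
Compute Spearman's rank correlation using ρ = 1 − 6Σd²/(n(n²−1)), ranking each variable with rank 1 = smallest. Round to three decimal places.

Ranks of variable 1: 3, 1, 2, 7, 8, 6, 4, 5
Ranks of variable 2: 5, 3, 1, 7, 8, 6, 4, 2
d = r₁ − r₂: -2, -2, 1, 0, 0, 0, 0, 3
d²: 4, 4, 1, 0, 0, 0, 0, 9; Σd² = 18
ρ = 1 − 6·18/(8·63) = 1 − 108/504 = 0.786

0.786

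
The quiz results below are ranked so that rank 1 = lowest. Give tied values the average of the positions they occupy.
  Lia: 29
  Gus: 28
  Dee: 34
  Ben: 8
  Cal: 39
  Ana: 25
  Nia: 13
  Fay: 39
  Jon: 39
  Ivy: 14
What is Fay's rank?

Sorted (ascending): 8, 13, 14, 25, 28, 29, 34, 39, 39, 39
The 3 values of 39 occupy positions 8–10 → average rank 9.
Fay has value 39 → rank 9.

9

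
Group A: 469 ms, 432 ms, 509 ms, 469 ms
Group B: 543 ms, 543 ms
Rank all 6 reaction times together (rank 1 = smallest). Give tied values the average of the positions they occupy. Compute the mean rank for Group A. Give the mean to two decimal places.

Sorted (ascending): 432, 469, 469, 509, 543, 543
The 2 values of 469 occupy positions 2–3 → average rank (2+3)/2 = 2.5.
The 2 values of 543 occupy positions 5–6 → average rank (5+6)/2 = 5.5.
Group A values → pooled ranks: 469→2.5, 432→1, 509→4, 469→2.5
Mean rank = (2.5 + 1 + 4 + 2.5) / 4 = 2.50

2.50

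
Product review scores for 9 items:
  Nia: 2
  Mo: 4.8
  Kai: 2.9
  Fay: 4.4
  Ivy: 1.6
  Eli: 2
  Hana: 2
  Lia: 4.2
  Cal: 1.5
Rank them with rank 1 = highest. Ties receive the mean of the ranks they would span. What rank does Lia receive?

3

Sorted (descending): 4.8, 4.4, 4.2, 2.9, 2, 2, 2, 1.6, 1.5
The 3 values of 2 occupy positions 5–7 → average rank 6.
Lia has value 4.2 → rank 3.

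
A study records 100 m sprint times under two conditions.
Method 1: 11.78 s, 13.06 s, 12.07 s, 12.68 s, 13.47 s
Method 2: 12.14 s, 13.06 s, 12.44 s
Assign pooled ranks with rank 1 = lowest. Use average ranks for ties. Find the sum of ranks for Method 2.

Sorted (ascending): 11.78, 12.07, 12.14, 12.44, 12.68, 13.06, 13.06, 13.47
The 2 values of 13.06 occupy positions 6–7 → average rank (6+7)/2 = 6.5.
Method 2 values → pooled ranks: 12.14→3, 13.06→6.5, 12.44→4
Rank sum = 3 + 6.5 + 4 = 13.5

13.5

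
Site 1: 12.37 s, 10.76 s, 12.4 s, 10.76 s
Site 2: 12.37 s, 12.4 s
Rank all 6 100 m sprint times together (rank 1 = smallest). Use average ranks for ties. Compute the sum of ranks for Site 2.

9

Sorted (ascending): 10.76, 10.76, 12.37, 12.37, 12.4, 12.4
The 2 values of 10.76 occupy positions 1–2 → average rank (1+2)/2 = 1.5.
The 2 values of 12.37 occupy positions 3–4 → average rank (3+4)/2 = 3.5.
The 2 values of 12.4 occupy positions 5–6 → average rank (5+6)/2 = 5.5.
Site 2 values → pooled ranks: 12.37→3.5, 12.4→5.5
Rank sum = 3.5 + 5.5 = 9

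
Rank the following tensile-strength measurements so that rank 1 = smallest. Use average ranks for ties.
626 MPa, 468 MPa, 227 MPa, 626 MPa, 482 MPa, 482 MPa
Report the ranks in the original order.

Sorted (ascending): 227, 468, 482, 482, 626, 626
The 2 values of 482 occupy positions 3–4 → average rank (3+4)/2 = 3.5.
The 2 values of 626 occupy positions 5–6 → average rank (5+6)/2 = 5.5.

5.5, 2, 1, 5.5, 3.5, 3.5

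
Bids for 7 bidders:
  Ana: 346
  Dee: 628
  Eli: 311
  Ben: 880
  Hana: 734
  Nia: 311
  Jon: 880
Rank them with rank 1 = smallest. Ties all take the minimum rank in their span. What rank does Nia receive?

Sorted (ascending): 311, 311, 346, 628, 734, 880, 880
The 2 values of 311 occupy positions 1–2 → each gets rank 1.
The 2 values of 880 occupy positions 6–7 → each gets rank 6.
Nia has value 311 → rank 1.

1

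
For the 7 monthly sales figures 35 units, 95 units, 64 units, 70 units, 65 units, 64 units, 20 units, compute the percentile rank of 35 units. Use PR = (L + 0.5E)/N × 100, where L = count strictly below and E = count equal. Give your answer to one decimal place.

N = 7.
Strictly below 35: 1. Equal to 35: 1.
PR = (1 + 0.5·1)/7 × 100 = 21.4

21.4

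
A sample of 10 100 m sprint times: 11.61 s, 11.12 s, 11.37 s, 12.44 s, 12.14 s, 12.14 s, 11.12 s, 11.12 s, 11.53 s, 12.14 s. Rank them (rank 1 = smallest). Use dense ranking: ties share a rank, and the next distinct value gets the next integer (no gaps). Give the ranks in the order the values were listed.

Sorted (ascending): 11.12, 11.12, 11.12, 11.37, 11.53, 11.61, 12.14, 12.14, 12.14, 12.44
The 3 values of 11.12 share dense rank 1.
The 3 values of 12.14 share dense rank 5.
Remaining distinct values take the next consecutive integers.

4, 1, 2, 6, 5, 5, 1, 1, 3, 5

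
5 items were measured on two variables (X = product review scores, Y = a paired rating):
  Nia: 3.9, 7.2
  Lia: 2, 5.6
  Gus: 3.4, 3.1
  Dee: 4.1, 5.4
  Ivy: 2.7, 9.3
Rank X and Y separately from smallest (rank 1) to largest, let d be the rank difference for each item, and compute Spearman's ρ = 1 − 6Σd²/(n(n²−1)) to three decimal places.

-0.300

Ranks of variable 1: 4, 1, 3, 5, 2
Ranks of variable 2: 4, 3, 1, 2, 5
d = r₁ − r₂: 0, -2, 2, 3, -3
d²: 0, 4, 4, 9, 9; Σd² = 26
ρ = 1 − 6·26/(5·24) = 1 − 156/120 = -0.300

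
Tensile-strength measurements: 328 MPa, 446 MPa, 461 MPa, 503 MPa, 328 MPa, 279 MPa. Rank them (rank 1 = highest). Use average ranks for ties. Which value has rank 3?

446

Sorted (descending): 503, 461, 446, 328, 328, 279
The 2 values of 328 occupy positions 4–5 → average rank (4+5)/2 = 4.5.
Rank 3 → value 446.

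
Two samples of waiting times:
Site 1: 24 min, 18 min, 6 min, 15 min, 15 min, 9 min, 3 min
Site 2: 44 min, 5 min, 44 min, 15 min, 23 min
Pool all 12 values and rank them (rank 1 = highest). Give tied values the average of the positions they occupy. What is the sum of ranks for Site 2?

25

Sorted (descending): 44, 44, 24, 23, 18, 15, 15, 15, 9, 6, 5, 3
The 2 values of 44 occupy positions 1–2 → average rank (1+2)/2 = 1.5.
The 3 values of 15 occupy positions 6–8 → average rank 7.
Site 2 values → pooled ranks: 44→1.5, 5→11, 44→1.5, 15→7, 23→4
Rank sum = 1.5 + 11 + 1.5 + 7 + 4 = 25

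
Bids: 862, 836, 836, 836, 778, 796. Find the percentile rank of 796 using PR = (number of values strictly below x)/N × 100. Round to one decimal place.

16.7

N = 6.
Strictly below 796: 1. Equal to 796: 1.
PR = 1/6 × 100 = 16.7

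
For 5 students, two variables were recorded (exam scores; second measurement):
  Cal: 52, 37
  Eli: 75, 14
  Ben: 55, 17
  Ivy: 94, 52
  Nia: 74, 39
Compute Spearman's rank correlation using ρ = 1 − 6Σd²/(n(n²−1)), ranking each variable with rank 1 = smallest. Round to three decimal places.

0.300

Ranks of variable 1: 1, 4, 2, 5, 3
Ranks of variable 2: 3, 1, 2, 5, 4
d = r₁ − r₂: -2, 3, 0, 0, -1
d²: 4, 9, 0, 0, 1; Σd² = 14
ρ = 1 − 6·14/(5·24) = 1 − 84/120 = 0.300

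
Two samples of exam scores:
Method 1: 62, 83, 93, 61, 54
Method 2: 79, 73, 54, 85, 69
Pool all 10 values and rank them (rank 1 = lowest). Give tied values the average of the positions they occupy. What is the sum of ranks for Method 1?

Sorted (ascending): 54, 54, 61, 62, 69, 73, 79, 83, 85, 93
The 2 values of 54 occupy positions 1–2 → average rank (1+2)/2 = 1.5.
Method 1 values → pooled ranks: 62→4, 83→8, 93→10, 61→3, 54→1.5
Rank sum = 4 + 8 + 10 + 3 + 1.5 = 26.5

26.5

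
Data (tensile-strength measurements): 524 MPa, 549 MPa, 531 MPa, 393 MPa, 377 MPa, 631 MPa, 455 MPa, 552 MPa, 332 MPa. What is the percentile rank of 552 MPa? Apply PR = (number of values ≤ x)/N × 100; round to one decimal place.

88.9

N = 9.
Strictly below 552: 7. Equal to 552: 1.
PR = 8/9 × 100 = 88.9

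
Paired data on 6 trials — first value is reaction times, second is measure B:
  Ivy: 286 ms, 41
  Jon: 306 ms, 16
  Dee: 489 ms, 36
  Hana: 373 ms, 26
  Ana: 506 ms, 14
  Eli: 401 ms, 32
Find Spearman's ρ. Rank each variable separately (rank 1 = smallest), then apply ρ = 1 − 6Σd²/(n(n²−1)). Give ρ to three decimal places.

-0.429

Ranks of variable 1: 1, 2, 5, 3, 6, 4
Ranks of variable 2: 6, 2, 5, 3, 1, 4
d = r₁ − r₂: -5, 0, 0, 0, 5, 0
d²: 25, 0, 0, 0, 25, 0; Σd² = 50
ρ = 1 − 6·50/(6·35) = 1 − 300/210 = -0.429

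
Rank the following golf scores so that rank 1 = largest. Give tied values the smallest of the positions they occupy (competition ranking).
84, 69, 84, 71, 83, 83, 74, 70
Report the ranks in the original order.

Sorted (descending): 84, 84, 83, 83, 74, 71, 70, 69
The 2 values of 84 occupy positions 1–2 → each gets rank 1.
The 2 values of 83 occupy positions 3–4 → each gets rank 3.

1, 8, 1, 6, 3, 3, 5, 7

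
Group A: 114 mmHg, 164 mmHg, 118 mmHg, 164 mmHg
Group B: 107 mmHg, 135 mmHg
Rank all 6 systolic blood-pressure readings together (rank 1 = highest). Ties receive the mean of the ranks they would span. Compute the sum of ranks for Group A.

Sorted (descending): 164, 164, 135, 118, 114, 107
The 2 values of 164 occupy positions 1–2 → average rank (1+2)/2 = 1.5.
Group A values → pooled ranks: 114→5, 164→1.5, 118→4, 164→1.5
Rank sum = 5 + 1.5 + 4 + 1.5 = 12

12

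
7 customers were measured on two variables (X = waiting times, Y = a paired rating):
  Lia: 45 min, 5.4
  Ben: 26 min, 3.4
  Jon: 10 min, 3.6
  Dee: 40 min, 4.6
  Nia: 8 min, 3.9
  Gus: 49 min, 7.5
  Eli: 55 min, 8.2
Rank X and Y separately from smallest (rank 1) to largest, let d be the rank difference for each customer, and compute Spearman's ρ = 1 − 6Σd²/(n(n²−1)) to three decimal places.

0.857

Ranks of variable 1: 5, 3, 2, 4, 1, 6, 7
Ranks of variable 2: 5, 1, 2, 4, 3, 6, 7
d = r₁ − r₂: 0, 2, 0, 0, -2, 0, 0
d²: 0, 4, 0, 0, 4, 0, 0; Σd² = 8
ρ = 1 − 6·8/(7·48) = 1 − 48/336 = 0.857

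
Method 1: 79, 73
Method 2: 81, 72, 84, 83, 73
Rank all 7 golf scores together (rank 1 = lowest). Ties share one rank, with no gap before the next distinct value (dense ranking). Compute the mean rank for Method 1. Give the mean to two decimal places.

2.50

Sorted (ascending): 72, 73, 73, 79, 81, 83, 84
The 2 values of 73 share dense rank 2.
Remaining distinct values take the next consecutive integers.
Method 1 values → pooled ranks: 79→3, 73→2
Mean rank = (3 + 2) / 2 = 2.50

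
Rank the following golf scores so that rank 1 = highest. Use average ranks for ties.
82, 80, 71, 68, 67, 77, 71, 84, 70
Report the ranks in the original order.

2, 3, 5.5, 8, 9, 4, 5.5, 1, 7

Sorted (descending): 84, 82, 80, 77, 71, 71, 70, 68, 67
The 2 values of 71 occupy positions 5–6 → average rank (5+6)/2 = 5.5.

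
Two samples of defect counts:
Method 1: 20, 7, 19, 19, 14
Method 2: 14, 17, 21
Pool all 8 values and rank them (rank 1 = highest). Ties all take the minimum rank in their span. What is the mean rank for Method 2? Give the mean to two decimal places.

Sorted (descending): 21, 20, 19, 19, 17, 14, 14, 7
The 2 values of 19 occupy positions 3–4 → each gets rank 3.
The 2 values of 14 occupy positions 6–7 → each gets rank 6.
Method 2 values → pooled ranks: 14→6, 17→5, 21→1
Mean rank = (6 + 5 + 1) / 3 = 4.00

4.00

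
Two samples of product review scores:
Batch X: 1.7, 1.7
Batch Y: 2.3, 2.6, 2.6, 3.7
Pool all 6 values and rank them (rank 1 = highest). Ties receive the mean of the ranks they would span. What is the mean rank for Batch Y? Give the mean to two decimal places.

2.50

Sorted (descending): 3.7, 2.6, 2.6, 2.3, 1.7, 1.7
The 2 values of 2.6 occupy positions 2–3 → average rank (2+3)/2 = 2.5.
The 2 values of 1.7 occupy positions 5–6 → average rank (5+6)/2 = 5.5.
Batch Y values → pooled ranks: 2.3→4, 2.6→2.5, 2.6→2.5, 3.7→1
Mean rank = (4 + 2.5 + 2.5 + 1) / 4 = 2.50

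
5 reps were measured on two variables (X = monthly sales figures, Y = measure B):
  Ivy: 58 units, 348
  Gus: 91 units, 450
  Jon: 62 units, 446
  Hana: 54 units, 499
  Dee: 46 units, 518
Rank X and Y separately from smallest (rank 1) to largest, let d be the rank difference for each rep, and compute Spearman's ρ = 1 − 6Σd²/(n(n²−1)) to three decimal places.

-0.600

Ranks of variable 1: 3, 5, 4, 2, 1
Ranks of variable 2: 1, 3, 2, 4, 5
d = r₁ − r₂: 2, 2, 2, -2, -4
d²: 4, 4, 4, 4, 16; Σd² = 32
ρ = 1 − 6·32/(5·24) = 1 − 192/120 = -0.600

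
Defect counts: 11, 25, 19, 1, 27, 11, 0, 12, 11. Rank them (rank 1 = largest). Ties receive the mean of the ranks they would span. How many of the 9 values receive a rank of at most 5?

4

Sorted (descending): 27, 25, 19, 12, 11, 11, 11, 1, 0
The 3 values of 11 occupy positions 5–7 → average rank 6.
Ranks ≤ 5: {1, 2, 3, 4} → 4 values.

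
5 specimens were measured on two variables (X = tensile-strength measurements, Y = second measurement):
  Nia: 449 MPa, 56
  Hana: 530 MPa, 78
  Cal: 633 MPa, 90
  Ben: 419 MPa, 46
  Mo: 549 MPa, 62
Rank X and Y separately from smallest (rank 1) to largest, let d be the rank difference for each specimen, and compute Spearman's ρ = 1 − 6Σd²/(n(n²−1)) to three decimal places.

0.900

Ranks of variable 1: 2, 3, 5, 1, 4
Ranks of variable 2: 2, 4, 5, 1, 3
d = r₁ − r₂: 0, -1, 0, 0, 1
d²: 0, 1, 0, 0, 1; Σd² = 2
ρ = 1 − 6·2/(5·24) = 1 − 12/120 = 0.900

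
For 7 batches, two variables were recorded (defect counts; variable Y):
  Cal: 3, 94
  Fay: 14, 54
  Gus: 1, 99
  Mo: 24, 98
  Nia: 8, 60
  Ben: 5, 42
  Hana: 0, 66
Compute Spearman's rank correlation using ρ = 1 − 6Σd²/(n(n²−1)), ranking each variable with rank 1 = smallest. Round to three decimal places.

-0.214

Ranks of variable 1: 3, 6, 2, 7, 5, 4, 1
Ranks of variable 2: 5, 2, 7, 6, 3, 1, 4
d = r₁ − r₂: -2, 4, -5, 1, 2, 3, -3
d²: 4, 16, 25, 1, 4, 9, 9; Σd² = 68
ρ = 1 − 6·68/(7·48) = 1 − 408/336 = -0.214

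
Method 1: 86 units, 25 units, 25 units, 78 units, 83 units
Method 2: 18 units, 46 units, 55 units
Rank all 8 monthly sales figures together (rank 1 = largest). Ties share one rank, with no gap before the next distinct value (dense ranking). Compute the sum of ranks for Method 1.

Sorted (descending): 86, 83, 78, 55, 46, 25, 25, 18
The 2 values of 25 share dense rank 6.
Remaining distinct values take the next consecutive integers.
Method 1 values → pooled ranks: 86→1, 25→6, 25→6, 78→3, 83→2
Rank sum = 1 + 6 + 6 + 3 + 2 = 18

18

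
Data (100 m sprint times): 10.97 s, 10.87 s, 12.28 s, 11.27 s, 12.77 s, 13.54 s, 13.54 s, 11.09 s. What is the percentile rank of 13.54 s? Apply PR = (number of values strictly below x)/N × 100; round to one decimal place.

75.0

N = 8.
Strictly below 13.54: 6. Equal to 13.54: 2.
PR = 6/8 × 100 = 75.0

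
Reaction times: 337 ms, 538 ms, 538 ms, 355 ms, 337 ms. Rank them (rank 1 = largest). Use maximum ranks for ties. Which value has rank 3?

355

Sorted (descending): 538, 538, 355, 337, 337
The 2 values of 538 occupy positions 1–2 → each gets rank 2.
The 2 values of 337 occupy positions 4–5 → each gets rank 5.
Rank 3 → value 355.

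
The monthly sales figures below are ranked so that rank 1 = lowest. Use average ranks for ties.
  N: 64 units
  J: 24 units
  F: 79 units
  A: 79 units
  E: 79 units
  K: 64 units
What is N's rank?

2.5

Sorted (ascending): 24, 64, 64, 79, 79, 79
The 2 values of 64 occupy positions 2–3 → average rank (2+3)/2 = 2.5.
The 3 values of 79 occupy positions 4–6 → average rank 5.
N has value 64 units → rank 2.5.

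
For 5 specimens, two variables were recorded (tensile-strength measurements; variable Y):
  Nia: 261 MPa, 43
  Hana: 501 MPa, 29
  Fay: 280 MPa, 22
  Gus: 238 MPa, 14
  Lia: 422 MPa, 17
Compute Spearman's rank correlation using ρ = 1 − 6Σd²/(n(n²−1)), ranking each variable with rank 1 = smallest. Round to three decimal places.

0.300

Ranks of variable 1: 2, 5, 3, 1, 4
Ranks of variable 2: 5, 4, 3, 1, 2
d = r₁ − r₂: -3, 1, 0, 0, 2
d²: 9, 1, 0, 0, 4; Σd² = 14
ρ = 1 − 6·14/(5·24) = 1 − 84/120 = 0.300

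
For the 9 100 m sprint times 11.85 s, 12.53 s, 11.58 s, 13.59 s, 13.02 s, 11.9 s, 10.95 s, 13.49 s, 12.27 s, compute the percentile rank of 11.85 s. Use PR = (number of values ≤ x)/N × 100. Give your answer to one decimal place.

33.3

N = 9.
Strictly below 11.85: 2. Equal to 11.85: 1.
PR = 3/9 × 100 = 33.3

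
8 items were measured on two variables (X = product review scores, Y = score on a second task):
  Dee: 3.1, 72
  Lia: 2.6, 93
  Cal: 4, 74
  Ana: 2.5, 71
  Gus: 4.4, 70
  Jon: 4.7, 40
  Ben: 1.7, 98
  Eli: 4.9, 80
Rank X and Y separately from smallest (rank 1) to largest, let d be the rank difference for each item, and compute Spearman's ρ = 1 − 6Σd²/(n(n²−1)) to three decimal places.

Ranks of variable 1: 4, 3, 5, 2, 6, 7, 1, 8
Ranks of variable 2: 4, 7, 5, 3, 2, 1, 8, 6
d = r₁ − r₂: 0, -4, 0, -1, 4, 6, -7, 2
d²: 0, 16, 0, 1, 16, 36, 49, 4; Σd² = 122
ρ = 1 − 6·122/(8·63) = 1 − 732/504 = -0.452

-0.452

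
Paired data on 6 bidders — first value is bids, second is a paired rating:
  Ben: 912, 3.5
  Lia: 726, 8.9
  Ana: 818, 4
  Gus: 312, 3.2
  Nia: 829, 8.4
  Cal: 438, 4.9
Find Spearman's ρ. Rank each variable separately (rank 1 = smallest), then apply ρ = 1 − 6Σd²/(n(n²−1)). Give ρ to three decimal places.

0.143

Ranks of variable 1: 6, 3, 4, 1, 5, 2
Ranks of variable 2: 2, 6, 3, 1, 5, 4
d = r₁ − r₂: 4, -3, 1, 0, 0, -2
d²: 16, 9, 1, 0, 0, 4; Σd² = 30
ρ = 1 − 6·30/(6·35) = 1 − 180/210 = 0.143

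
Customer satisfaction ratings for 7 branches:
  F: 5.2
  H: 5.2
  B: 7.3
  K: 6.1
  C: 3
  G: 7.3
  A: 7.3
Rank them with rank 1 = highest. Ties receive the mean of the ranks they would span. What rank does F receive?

5.5

Sorted (descending): 7.3, 7.3, 7.3, 6.1, 5.2, 5.2, 3
The 3 values of 7.3 occupy positions 1–3 → average rank 2.
The 2 values of 5.2 occupy positions 5–6 → average rank (5+6)/2 = 5.5.
F has value 5.2 → rank 5.5.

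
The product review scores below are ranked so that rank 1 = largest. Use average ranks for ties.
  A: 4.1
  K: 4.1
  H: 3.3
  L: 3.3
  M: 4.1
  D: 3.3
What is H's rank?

Sorted (descending): 4.1, 4.1, 4.1, 3.3, 3.3, 3.3
The 3 values of 4.1 occupy positions 1–3 → average rank 2.
The 3 values of 3.3 occupy positions 4–6 → average rank 5.
H has value 3.3 → rank 5.

5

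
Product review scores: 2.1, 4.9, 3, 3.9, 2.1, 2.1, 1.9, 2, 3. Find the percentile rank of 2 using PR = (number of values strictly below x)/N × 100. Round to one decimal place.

N = 9.
Strictly below 2: 1. Equal to 2: 1.
PR = 1/9 × 100 = 11.1

11.1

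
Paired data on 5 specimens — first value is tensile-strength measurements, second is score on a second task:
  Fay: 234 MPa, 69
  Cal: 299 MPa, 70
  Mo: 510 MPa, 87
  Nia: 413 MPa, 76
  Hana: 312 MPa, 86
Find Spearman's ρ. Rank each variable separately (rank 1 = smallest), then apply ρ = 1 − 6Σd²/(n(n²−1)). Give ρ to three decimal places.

Ranks of variable 1: 1, 2, 5, 4, 3
Ranks of variable 2: 1, 2, 5, 3, 4
d = r₁ − r₂: 0, 0, 0, 1, -1
d²: 0, 0, 0, 1, 1; Σd² = 2
ρ = 1 − 6·2/(5·24) = 1 − 12/120 = 0.900

0.900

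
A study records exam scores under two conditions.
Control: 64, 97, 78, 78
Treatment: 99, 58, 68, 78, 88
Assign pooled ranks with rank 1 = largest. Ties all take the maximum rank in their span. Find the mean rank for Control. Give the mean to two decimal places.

5.50

Sorted (descending): 99, 97, 88, 78, 78, 78, 68, 64, 58
The 3 values of 78 occupy positions 4–6 → each gets rank 6.
Control values → pooled ranks: 64→8, 97→2, 78→6, 78→6
Mean rank = (8 + 2 + 6 + 6) / 4 = 5.50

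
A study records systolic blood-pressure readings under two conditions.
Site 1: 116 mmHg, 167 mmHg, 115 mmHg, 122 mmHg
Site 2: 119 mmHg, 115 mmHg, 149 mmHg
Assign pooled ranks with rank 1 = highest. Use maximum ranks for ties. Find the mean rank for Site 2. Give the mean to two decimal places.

4.33

Sorted (descending): 167, 149, 122, 119, 116, 115, 115
The 2 values of 115 occupy positions 6–7 → each gets rank 7.
Site 2 values → pooled ranks: 119→4, 115→7, 149→2
Mean rank = (4 + 7 + 2) / 3 = 4.33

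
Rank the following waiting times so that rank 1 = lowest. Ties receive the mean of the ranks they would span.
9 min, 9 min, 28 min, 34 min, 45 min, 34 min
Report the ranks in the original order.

1.5, 1.5, 3, 4.5, 6, 4.5

Sorted (ascending): 9, 9, 28, 34, 34, 45
The 2 values of 9 occupy positions 1–2 → average rank (1+2)/2 = 1.5.
The 2 values of 34 occupy positions 4–5 → average rank (4+5)/2 = 4.5.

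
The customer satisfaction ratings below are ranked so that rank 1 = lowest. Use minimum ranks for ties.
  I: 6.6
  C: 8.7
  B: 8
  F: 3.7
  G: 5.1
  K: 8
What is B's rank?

4

Sorted (ascending): 3.7, 5.1, 6.6, 8, 8, 8.7
The 2 values of 8 occupy positions 4–5 → each gets rank 4.
B has value 8 → rank 4.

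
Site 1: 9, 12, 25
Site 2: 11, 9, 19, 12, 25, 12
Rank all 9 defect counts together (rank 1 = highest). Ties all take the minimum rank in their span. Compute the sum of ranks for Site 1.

13

Sorted (descending): 25, 25, 19, 12, 12, 12, 11, 9, 9
The 2 values of 25 occupy positions 1–2 → each gets rank 1.
The 3 values of 12 occupy positions 4–6 → each gets rank 4.
The 2 values of 9 occupy positions 8–9 → each gets rank 8.
Site 1 values → pooled ranks: 9→8, 12→4, 25→1
Rank sum = 8 + 4 + 1 = 13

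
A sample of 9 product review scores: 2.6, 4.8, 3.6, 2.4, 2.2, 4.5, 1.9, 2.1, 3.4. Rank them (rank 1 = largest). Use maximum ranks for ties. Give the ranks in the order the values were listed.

5, 1, 3, 6, 7, 2, 9, 8, 4

Sorted (descending): 4.8, 4.5, 3.6, 3.4, 2.6, 2.4, 2.2, 2.1, 1.9
No ties — each value takes its position as its rank.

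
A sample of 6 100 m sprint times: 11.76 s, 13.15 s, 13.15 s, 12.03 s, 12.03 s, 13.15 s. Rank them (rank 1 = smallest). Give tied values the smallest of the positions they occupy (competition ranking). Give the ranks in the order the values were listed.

1, 4, 4, 2, 2, 4

Sorted (ascending): 11.76, 12.03, 12.03, 13.15, 13.15, 13.15
The 2 values of 12.03 occupy positions 2–3 → each gets rank 2.
The 3 values of 13.15 occupy positions 4–6 → each gets rank 4.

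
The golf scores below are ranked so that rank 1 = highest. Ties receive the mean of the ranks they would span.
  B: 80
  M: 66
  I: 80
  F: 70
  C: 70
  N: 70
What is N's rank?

4

Sorted (descending): 80, 80, 70, 70, 70, 66
The 2 values of 80 occupy positions 1–2 → average rank (1+2)/2 = 1.5.
The 3 values of 70 occupy positions 3–5 → average rank 4.
N has value 70 → rank 4.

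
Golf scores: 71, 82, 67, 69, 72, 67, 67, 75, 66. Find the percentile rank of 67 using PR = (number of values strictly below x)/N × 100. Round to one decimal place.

11.1

N = 9.
Strictly below 67: 1. Equal to 67: 3.
PR = 1/9 × 100 = 11.1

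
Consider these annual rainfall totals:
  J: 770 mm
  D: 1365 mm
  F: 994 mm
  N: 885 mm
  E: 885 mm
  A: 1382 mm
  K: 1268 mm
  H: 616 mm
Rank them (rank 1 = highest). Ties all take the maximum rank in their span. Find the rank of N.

Sorted (descending): 1382, 1365, 1268, 994, 885, 885, 770, 616
The 2 values of 885 occupy positions 5–6 → each gets rank 6.
N has value 885 mm → rank 6.

6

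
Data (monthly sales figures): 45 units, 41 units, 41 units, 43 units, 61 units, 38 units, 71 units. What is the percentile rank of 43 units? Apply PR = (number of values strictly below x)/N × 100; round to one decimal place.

N = 7.
Strictly below 43: 3. Equal to 43: 1.
PR = 3/7 × 100 = 42.9

42.9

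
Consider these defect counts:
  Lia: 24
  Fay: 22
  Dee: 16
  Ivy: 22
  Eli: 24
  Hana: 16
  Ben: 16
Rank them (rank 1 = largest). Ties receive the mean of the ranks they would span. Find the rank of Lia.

1.5

Sorted (descending): 24, 24, 22, 22, 16, 16, 16
The 2 values of 24 occupy positions 1–2 → average rank (1+2)/2 = 1.5.
The 2 values of 22 occupy positions 3–4 → average rank (3+4)/2 = 3.5.
The 3 values of 16 occupy positions 5–7 → average rank 6.
Lia has value 24 → rank 1.5.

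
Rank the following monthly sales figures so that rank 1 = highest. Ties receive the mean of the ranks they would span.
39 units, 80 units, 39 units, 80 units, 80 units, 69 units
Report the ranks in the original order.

5.5, 2, 5.5, 2, 2, 4

Sorted (descending): 80, 80, 80, 69, 39, 39
The 3 values of 80 occupy positions 1–3 → average rank 2.
The 2 values of 39 occupy positions 5–6 → average rank (5+6)/2 = 5.5.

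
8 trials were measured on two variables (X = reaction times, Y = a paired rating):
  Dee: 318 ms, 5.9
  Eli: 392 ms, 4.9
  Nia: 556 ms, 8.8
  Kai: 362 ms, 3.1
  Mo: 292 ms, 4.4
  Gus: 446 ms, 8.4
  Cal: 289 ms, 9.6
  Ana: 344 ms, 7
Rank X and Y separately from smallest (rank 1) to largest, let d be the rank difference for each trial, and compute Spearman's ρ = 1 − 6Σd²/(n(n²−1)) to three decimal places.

Ranks of variable 1: 3, 6, 8, 5, 2, 7, 1, 4
Ranks of variable 2: 4, 3, 7, 1, 2, 6, 8, 5
d = r₁ − r₂: -1, 3, 1, 4, 0, 1, -7, -1
d²: 1, 9, 1, 16, 0, 1, 49, 1; Σd² = 78
ρ = 1 − 6·78/(8·63) = 1 − 468/504 = 0.071

0.071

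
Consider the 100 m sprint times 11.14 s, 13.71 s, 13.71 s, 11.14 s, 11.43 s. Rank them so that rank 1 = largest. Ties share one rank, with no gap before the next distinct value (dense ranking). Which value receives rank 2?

11.43

Sorted (descending): 13.71, 13.71, 11.43, 11.14, 11.14
The 2 values of 13.71 share dense rank 1.
The 2 values of 11.14 share dense rank 3.
Remaining distinct values take the next consecutive integers.
Rank 2 → value 11.43.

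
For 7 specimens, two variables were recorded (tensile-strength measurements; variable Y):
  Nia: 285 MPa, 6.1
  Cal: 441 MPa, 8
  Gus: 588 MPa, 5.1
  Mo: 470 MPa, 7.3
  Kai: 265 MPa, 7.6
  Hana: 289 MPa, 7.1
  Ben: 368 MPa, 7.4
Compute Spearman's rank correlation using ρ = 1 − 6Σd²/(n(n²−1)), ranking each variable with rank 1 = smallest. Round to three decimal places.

Ranks of variable 1: 2, 5, 7, 6, 1, 3, 4
Ranks of variable 2: 2, 7, 1, 4, 6, 3, 5
d = r₁ − r₂: 0, -2, 6, 2, -5, 0, -1
d²: 0, 4, 36, 4, 25, 0, 1; Σd² = 70
ρ = 1 − 6·70/(7·48) = 1 − 420/336 = -0.250

-0.250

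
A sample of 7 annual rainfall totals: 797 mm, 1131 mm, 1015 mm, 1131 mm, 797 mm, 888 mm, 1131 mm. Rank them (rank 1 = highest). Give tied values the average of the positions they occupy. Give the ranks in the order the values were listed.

6.5, 2, 4, 2, 6.5, 5, 2

Sorted (descending): 1131, 1131, 1131, 1015, 888, 797, 797
The 3 values of 1131 occupy positions 1–3 → average rank 2.
The 2 values of 797 occupy positions 6–7 → average rank (6+7)/2 = 6.5.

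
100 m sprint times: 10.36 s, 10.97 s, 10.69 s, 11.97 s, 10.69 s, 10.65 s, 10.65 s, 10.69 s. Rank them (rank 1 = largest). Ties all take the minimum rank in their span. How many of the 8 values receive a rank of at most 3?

Sorted (descending): 11.97, 10.97, 10.69, 10.69, 10.69, 10.65, 10.65, 10.36
The 3 values of 10.69 occupy positions 3–5 → each gets rank 3.
The 2 values of 10.65 occupy positions 6–7 → each gets rank 6.
Ranks ≤ 3: {1, 2, 3, 3, 3} → 5 values.

5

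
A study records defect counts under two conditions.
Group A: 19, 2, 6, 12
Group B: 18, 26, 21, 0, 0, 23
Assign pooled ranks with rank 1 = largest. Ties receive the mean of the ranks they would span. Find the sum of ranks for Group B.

Sorted (descending): 26, 23, 21, 19, 18, 12, 6, 2, 0, 0
The 2 values of 0 occupy positions 9–10 → average rank (9+10)/2 = 9.5.
Group B values → pooled ranks: 18→5, 26→1, 21→3, 0→9.5, 0→9.5, 23→2
Rank sum = 5 + 1 + 3 + 9.5 + 9.5 + 2 = 30

30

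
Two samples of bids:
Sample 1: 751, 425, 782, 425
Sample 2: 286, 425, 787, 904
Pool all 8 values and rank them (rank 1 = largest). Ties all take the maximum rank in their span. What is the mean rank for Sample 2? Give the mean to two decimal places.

4.50

Sorted (descending): 904, 787, 782, 751, 425, 425, 425, 286
The 3 values of 425 occupy positions 5–7 → each gets rank 7.
Sample 2 values → pooled ranks: 286→8, 425→7, 787→2, 904→1
Mean rank = (8 + 7 + 2 + 1) / 4 = 4.50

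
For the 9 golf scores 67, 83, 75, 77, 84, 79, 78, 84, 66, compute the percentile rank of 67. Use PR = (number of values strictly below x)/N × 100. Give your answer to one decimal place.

N = 9.
Strictly below 67: 1. Equal to 67: 1.
PR = 1/9 × 100 = 11.1

11.1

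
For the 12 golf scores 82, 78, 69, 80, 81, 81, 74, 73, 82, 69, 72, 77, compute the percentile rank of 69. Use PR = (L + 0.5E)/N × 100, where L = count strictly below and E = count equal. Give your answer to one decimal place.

8.3

N = 12.
Strictly below 69: 0. Equal to 69: 2.
PR = (0 + 0.5·2)/12 × 100 = 8.3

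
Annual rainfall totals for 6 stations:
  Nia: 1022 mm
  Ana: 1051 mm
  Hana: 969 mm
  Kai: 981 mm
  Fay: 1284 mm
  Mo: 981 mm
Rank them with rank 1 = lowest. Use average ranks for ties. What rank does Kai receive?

Sorted (ascending): 969, 981, 981, 1022, 1051, 1284
The 2 values of 981 occupy positions 2–3 → average rank (2+3)/2 = 2.5.
Kai has value 981 mm → rank 2.5.

2.5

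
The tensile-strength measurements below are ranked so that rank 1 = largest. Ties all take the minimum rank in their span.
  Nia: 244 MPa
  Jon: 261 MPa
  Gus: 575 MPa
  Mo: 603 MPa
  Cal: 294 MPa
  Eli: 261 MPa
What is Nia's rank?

6

Sorted (descending): 603, 575, 294, 261, 261, 244
The 2 values of 261 occupy positions 4–5 → each gets rank 4.
Nia has value 244 MPa → rank 6.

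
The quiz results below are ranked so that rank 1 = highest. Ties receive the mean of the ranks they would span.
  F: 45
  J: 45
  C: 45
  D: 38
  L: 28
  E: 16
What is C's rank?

Sorted (descending): 45, 45, 45, 38, 28, 16
The 3 values of 45 occupy positions 1–3 → average rank 2.
C has value 45 → rank 2.

2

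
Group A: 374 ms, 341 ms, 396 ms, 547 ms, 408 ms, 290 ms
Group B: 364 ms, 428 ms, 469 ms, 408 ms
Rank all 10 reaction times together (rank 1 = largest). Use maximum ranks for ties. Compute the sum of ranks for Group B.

18

Sorted (descending): 547, 469, 428, 408, 408, 396, 374, 364, 341, 290
The 2 values of 408 occupy positions 4–5 → each gets rank 5.
Group B values → pooled ranks: 364→8, 428→3, 469→2, 408→5
Rank sum = 8 + 3 + 2 + 5 = 18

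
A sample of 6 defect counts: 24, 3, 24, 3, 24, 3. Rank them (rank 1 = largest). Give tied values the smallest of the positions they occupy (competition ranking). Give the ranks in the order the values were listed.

Sorted (descending): 24, 24, 24, 3, 3, 3
The 3 values of 24 occupy positions 1–3 → each gets rank 1.
The 3 values of 3 occupy positions 4–6 → each gets rank 4.

1, 4, 1, 4, 1, 4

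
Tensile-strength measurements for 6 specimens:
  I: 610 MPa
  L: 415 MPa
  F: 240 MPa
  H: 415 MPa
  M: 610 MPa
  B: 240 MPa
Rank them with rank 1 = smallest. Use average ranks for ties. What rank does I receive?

5.5

Sorted (ascending): 240, 240, 415, 415, 610, 610
The 2 values of 240 occupy positions 1–2 → average rank (1+2)/2 = 1.5.
The 2 values of 415 occupy positions 3–4 → average rank (3+4)/2 = 3.5.
The 2 values of 610 occupy positions 5–6 → average rank (5+6)/2 = 5.5.
I has value 610 MPa → rank 5.5.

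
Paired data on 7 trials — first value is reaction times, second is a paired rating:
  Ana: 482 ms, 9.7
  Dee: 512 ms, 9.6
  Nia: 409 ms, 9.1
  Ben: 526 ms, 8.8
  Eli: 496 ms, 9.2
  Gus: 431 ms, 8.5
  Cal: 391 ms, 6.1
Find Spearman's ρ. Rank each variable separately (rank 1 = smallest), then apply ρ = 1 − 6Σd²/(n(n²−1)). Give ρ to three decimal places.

0.464

Ranks of variable 1: 4, 6, 2, 7, 5, 3, 1
Ranks of variable 2: 7, 6, 4, 3, 5, 2, 1
d = r₁ − r₂: -3, 0, -2, 4, 0, 1, 0
d²: 9, 0, 4, 16, 0, 1, 0; Σd² = 30
ρ = 1 − 6·30/(7·48) = 1 − 180/336 = 0.464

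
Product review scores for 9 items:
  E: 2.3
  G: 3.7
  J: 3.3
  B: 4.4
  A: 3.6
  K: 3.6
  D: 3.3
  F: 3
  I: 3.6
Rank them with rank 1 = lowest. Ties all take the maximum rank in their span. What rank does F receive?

Sorted (ascending): 2.3, 3, 3.3, 3.3, 3.6, 3.6, 3.6, 3.7, 4.4
The 2 values of 3.3 occupy positions 3–4 → each gets rank 4.
The 3 values of 3.6 occupy positions 5–7 → each gets rank 7.
F has value 3 → rank 2.

2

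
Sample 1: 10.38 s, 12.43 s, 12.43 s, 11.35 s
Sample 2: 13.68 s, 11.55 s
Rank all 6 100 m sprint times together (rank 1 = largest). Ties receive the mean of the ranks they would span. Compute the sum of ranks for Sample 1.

16

Sorted (descending): 13.68, 12.43, 12.43, 11.55, 11.35, 10.38
The 2 values of 12.43 occupy positions 2–3 → average rank (2+3)/2 = 2.5.
Sample 1 values → pooled ranks: 10.38→6, 12.43→2.5, 12.43→2.5, 11.35→5
Rank sum = 6 + 2.5 + 2.5 + 5 = 16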